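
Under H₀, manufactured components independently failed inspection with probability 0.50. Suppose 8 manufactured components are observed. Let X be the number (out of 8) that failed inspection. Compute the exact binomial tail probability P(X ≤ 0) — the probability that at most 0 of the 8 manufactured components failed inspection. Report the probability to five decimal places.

P = 0.00391

X ~ Binomial(n=8, p=0.50).
P(X ≤ 0) = C(8,0)·0.50^0·0.50^8.
= 0.003906 = 0.00391.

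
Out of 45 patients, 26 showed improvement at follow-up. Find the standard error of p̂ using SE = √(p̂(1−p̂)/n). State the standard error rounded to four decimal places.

Sample proportion p̂ = 26/45 = 0.57778.
p̂(1−p̂) = 0.57778·0.42222 = 0.243950.
SE = √(0.243950/45) = √0.005421111 = 0.0736.

SE = 0.0736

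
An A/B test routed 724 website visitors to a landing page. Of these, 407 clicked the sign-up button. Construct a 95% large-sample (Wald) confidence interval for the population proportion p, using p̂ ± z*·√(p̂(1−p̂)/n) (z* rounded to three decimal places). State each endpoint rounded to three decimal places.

p̂ = 407/724 = 0.56215.
Standard error of p̂: √(0.246137/724) = √0.000339968 = 0.018438.
z* = 1.960 at the 95% level.
Margin of error: 1.960 × 0.018438 = 0.03614.
So the interval runs from 0.526 to 0.598.

(0.526, 0.598)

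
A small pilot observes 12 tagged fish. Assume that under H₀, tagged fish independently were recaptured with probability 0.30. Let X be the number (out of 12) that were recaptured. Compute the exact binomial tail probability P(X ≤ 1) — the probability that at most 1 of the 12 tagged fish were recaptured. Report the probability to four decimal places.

X is binomial with n = 12 and p = 0.30.
P(X ≤ 1) = C(12,0)·0.30^0·0.70^12 + C(12,1)·0.30^1·0.70^11.
= 0.013841 + 0.071184 = 0.0850.

P = 0.0850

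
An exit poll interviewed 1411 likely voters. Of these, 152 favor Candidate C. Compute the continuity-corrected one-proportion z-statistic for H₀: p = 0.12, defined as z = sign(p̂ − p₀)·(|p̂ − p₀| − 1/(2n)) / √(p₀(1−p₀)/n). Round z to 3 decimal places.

Sample proportion p̂ = 152/1411 = 0.10773. p̂ − p₀ = -0.012275.
1/(2n) = 0.000354.
Corrected numerator: |-0.012275| − 0.000354 = 0.011921.
Null standard error: √(0.12·0.88/1411) = √0.000074841 = 0.008651.
z = −0.011921/0.008651 = -1.378.

z = -1.378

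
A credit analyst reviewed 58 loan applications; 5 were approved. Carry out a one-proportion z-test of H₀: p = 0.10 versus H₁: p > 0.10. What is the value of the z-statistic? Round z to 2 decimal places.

p̂ = 5/58 = 0.08621.
SE₀ = √(0.10·0.90/58) = 0.039392.
z = (p̂ − p₀)/SE = (0.08621 − 0.10)/0.039392 = -0.35.

z = -0.35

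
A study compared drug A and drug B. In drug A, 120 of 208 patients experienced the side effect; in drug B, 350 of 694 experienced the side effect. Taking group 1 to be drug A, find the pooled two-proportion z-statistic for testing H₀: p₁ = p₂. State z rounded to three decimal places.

z = 1.838

Sample proportions: p̂₁ = 120/208 = 0.57692 and p̂₂ = 350/694 = 0.50432.
Pooled p̂ = (120+350)/(208+694) = 470/902 = 0.52106.
SE = √[p̂(1−p̂)(1/n₁+1/n₂)] = √[0.52106·0.47894·(1/208+1/694)] ≈ 0.039489.
z = (p̂₁ − p̂₂)/SE = (0.57692 − 0.50432)/0.039489 = 0.07260/0.039489 = 1.838.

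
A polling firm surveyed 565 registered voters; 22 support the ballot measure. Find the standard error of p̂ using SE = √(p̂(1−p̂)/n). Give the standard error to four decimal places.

SE = 0.0081

p̂ = 22/565 = 0.03894.
p̂(1−p̂) = 0.037424.
SE = √(0.037424/565) = √0.000066237 = 0.0081.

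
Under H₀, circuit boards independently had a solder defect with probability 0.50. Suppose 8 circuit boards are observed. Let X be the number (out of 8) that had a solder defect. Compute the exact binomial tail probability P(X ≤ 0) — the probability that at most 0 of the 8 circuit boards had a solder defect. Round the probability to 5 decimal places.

X is binomial with n = 8 and p = 0.50.
P(X ≤ 0) = C(8,0)·0.50^0·0.50^8.
= 0.003906 = 0.00391.

P = 0.00391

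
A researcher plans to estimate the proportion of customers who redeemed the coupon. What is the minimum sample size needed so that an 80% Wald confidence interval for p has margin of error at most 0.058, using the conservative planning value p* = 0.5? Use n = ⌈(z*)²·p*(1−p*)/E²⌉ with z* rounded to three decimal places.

n = 123

The 80% critical value is z* = 1.282.
p*(1−p*) = 0.2500.
(z*)²·p*(1−p*)/E² = 1.643524·0.2500/0.003364 = 122.141.
Rounding up, n = 123.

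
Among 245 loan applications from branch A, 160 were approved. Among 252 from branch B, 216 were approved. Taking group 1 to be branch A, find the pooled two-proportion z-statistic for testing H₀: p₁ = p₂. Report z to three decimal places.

z = -5.300

p̂₁ = 160/245 = 0.65306, p̂₂ = 216/252 = 0.85714.
Pooling: p̂ = 376/497 = 0.75654.
SE = √[p̂(1−p̂)(1/n₁+1/n₂)] = √[0.75654·0.24346·(1/245+1/252)] ≈ 0.038506.
z = (p̂₁ − p̂₂)/SE = (0.65306 − 0.85714)/0.038506 = -0.20408/0.038506 = -5.300.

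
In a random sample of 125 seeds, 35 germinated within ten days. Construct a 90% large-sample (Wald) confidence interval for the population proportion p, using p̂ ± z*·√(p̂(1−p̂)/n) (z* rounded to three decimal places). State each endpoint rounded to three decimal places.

(0.214, 0.346)

Sample proportion p̂ = 35/125 = 0.28000.
Standard error of p̂: √(0.201600/125) = √0.001612800 = 0.040160.
The 90% critical value is z* = 1.645.
Margin of error: 1.645 × 0.040160 = 0.06606.
Interval: 0.28000 ± 0.06606 → (0.214, 0.346).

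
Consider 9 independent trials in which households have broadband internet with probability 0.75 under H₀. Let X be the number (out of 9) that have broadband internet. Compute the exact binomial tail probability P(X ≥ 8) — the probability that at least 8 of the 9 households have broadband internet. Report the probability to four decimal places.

X is binomial with n = 9 and p = 0.75.
P(X ≥ 8) = C(9,8)·0.75^8·0.25^1 + C(9,9)·0.75^9·0.25^0.
= 0.225254 + 0.075085 = 0.3003.

P = 0.3003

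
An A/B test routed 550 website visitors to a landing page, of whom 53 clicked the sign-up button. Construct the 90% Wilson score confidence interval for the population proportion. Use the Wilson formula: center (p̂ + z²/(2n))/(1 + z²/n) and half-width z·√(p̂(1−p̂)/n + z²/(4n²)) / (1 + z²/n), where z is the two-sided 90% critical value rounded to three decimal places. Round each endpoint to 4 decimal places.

(0.0776, 0.1191)

p̂ = 53/550 = 0.09636; z = 1.645, so z² = 2.706025.
1 + z²/n = 1.004920.
Center = (0.09636 + 0.002460)/1.004920 = 0.09834.
Radicand: p̂(1−p̂)/n + z²/(4n²) = 0.000158323 + 0.000002236 = 0.000160559.
Half-width = z·√(radicand)/denom = 1.645·0.012671/1.004920 = 0.02074.
Interval: 0.09834 ± 0.02074 → (0.0776, 0.1191).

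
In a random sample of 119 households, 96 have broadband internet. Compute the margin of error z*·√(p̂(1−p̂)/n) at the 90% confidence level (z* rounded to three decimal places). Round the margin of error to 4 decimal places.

The sample proportion is 96/119 = 0.80672.
SE = √(p̂(1−p̂)/n) = √(0.155921/119) = 0.036198.
The 90% critical value is z* = 1.645.
So ME = 0.0595.

ME = 0.0595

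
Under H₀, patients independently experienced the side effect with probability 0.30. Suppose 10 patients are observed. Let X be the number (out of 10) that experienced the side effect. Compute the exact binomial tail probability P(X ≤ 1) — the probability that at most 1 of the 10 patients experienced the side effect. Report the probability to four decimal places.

X ~ Binomial(n=10, p=0.30).
P(X ≤ 1) = C(10,0)·0.30^0·0.70^10 + C(10,1)·0.30^1·0.70^9.
= 0.028248 + 0.121061 = 0.1493.

P = 0.1493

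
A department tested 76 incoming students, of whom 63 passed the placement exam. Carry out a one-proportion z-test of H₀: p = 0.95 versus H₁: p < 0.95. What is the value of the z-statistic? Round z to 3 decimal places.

z = -4.842

Sample proportion p̂ = 63/76 = 0.82895.
Under H₀, SE = √(p₀(1−p₀)/n) = √(0.95·0.05/76) = √0.000625000 = 0.025000.
Test statistic: z = -0.12105/0.025000 = -4.842.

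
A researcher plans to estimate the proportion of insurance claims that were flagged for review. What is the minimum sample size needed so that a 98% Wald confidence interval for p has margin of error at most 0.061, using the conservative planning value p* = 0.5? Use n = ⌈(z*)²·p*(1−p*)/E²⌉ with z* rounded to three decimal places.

n = 364

For 98% confidence, z* = 2.326.
p*(1−p*) = 0.2500.
Required n before rounding: 5.410276 × 0.2500 / 0.061² = 363.496.
Rounding up, n = 364.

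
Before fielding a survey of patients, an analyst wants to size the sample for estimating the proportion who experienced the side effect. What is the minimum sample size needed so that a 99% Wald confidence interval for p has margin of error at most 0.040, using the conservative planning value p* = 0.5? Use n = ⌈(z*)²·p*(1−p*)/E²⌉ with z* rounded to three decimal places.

The 99% critical value is z* = 2.576.
p*(1−p*) = 0.50·0.50 = 0.2500.
Required n before rounding: 6.635776 × 0.2500 / 0.040² = 1036.840.
Rounding up, n = 1037.

n = 1037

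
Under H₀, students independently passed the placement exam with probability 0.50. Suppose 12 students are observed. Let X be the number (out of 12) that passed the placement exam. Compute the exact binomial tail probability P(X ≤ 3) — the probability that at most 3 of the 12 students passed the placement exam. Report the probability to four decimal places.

X is binomial with n = 12 and p = 0.50.
P(X ≤ 3) = C(12,0)·0.50^0·0.50^12 + C(12,1)·0.50^1·0.50^11 + C(12,2)·0.50^2·0.50^10 + C(12,3)·0.50^3·0.50^9.
= 0.000244 + 0.002930 + 0.016113 + 0.053711 = 0.0730.

P = 0.0730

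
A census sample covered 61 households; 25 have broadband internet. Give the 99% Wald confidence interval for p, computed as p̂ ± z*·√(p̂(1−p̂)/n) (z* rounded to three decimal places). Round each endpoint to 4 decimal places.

(0.2476, 0.5720)

The sample proportion is 25/61 = 0.40984.
SE = √(p̂(1−p̂)/n) = √(0.241870/61) = 0.062969.
The 99% critical value is z* = 2.576.
Margin of error: 2.576 × 0.062969 = 0.16221.
CI: 0.40984 ± 0.16221 = (0.2476, 0.5720).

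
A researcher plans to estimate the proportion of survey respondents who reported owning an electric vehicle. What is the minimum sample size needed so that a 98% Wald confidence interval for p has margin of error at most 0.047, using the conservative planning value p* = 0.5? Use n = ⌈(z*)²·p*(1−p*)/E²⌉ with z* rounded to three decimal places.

n = 613

The 98% critical value is z* = 2.326.
p*(1−p*) = 0.50·0.50 = 0.2500.
(z*)²·p*(1−p*)/E² = 5.410276·0.2500/0.002209 = 612.299.
⌈612.299⌉ = 613.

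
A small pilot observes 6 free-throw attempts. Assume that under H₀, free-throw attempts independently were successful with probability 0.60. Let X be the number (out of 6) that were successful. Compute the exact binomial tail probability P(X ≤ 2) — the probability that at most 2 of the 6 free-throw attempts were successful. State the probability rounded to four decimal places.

X ~ Binomial(n=6, p=0.60).
P(X ≤ 2) = C(6,0)·0.60^0·0.40^6 + C(6,1)·0.60^1·0.40^5 + C(6,2)·0.60^2·0.40^4.
= 0.004096 + 0.036864 + 0.138240 = 0.1792.

P = 0.1792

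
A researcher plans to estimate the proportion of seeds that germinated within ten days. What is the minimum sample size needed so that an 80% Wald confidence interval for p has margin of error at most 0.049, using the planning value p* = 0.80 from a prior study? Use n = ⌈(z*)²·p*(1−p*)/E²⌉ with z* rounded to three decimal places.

n = 110

The 80% critical value is z* = 1.282.
p*(1−p*) = 0.1600.
Required n before rounding: 1.643524 × 0.1600 / 0.049² = 109.523.
Rounding up, n = 110.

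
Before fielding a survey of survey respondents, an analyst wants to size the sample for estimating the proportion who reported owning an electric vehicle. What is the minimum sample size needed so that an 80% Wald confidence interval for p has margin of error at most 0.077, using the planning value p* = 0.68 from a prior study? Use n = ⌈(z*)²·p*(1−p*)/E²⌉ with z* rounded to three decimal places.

For 80% confidence, z* = 1.282.
p*(1−p*) = 0.2176.
(z*)²·p*(1−p*)/E² = 1.643524·0.2176/0.005929 = 60.319.
⌈60.319⌉ = 61.

n = 61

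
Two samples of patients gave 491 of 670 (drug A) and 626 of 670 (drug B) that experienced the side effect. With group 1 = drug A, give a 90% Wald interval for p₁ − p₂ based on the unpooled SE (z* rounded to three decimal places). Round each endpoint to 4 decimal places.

p̂₁ = 0.73284, p̂₂ = 0.93433, so the observed difference is -0.20149.
SE = √(0.000292220 + 0.000091580) = √0.000383800 = 0.019591.
For 90% confidence, z* = 1.645. Margin of error = 0.03223.
Interval: -0.20149 ± 0.03223 → (-0.2337, -0.1693).

(-0.2337, -0.1693)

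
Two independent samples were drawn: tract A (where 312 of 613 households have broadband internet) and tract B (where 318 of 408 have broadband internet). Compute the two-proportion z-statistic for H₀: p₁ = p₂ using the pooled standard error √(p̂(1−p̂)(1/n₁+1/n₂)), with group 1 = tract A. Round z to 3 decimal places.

Sample proportions: p̂₁ = 312/613 = 0.50897 and p̂₂ = 318/408 = 0.77941.
Pooling: p̂ = 630/1021 = 0.61704.
SE = √[p̂(1−p̂)(1/n₁+1/n₂)] = √[0.61704·0.38296·(1/613+1/408)] ≈ 0.031059.
z = (p̂₁ − p̂₂)/SE = (0.50897 − 0.77941)/0.031059 = -0.27044/0.031059 = -8.707.

z = -8.707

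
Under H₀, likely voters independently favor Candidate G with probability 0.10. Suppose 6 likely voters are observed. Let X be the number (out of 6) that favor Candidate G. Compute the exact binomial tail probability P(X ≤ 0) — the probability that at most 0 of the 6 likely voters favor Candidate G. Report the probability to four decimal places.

X ~ Binomial(n=6, p=0.10).
P(X ≤ 0) = C(6,0)·0.10^0·0.90^6.
= 0.531441 = 0.5314.

P = 0.5314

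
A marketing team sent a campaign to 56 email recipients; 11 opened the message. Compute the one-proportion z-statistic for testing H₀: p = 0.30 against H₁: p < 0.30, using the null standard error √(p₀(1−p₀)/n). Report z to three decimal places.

z = -1.691

p̂ = 11/56 = 0.19643.
SE₀ = √(0.30·0.70/56) = 0.061237.
z = (0.19643 − 0.30)/0.061237 = -0.10357/0.061237 = -1.691.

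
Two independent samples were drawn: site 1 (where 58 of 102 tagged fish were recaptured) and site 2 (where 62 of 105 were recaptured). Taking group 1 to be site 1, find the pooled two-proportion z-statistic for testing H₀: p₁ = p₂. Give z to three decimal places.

z = -0.318

Sample proportions: p̂₁ = 58/102 = 0.56863 and p̂₂ = 62/105 = 0.59048.
Pooled p̂ = (58+62)/(102+105) = 120/207 = 0.57971.
SE = √[p̂(1−p̂)(1/n₁+1/n₂)] = √[0.57971·0.42029·(1/102+1/105)] ≈ 0.068623.
z = -0.02185/0.068623 = -0.318.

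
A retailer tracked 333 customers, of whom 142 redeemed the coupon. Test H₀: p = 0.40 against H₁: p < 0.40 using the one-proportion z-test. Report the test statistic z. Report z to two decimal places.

Sample proportion p̂ = 142/333 = 0.42643.
SE₀ = √(0.40·0.60/333) = 0.026846.
z = (0.42643 − 0.40)/0.026846 = 0.02643/0.026846 = 0.98.

z = 0.98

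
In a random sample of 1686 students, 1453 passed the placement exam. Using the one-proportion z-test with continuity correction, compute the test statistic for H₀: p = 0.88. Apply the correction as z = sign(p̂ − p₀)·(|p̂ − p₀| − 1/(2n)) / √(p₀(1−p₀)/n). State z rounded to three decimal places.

z = -2.262

Sample proportion p̂ = 1453/1686 = 0.86180. p̂ − p₀ = -0.018197.
Continuity correction 1/(2n) = 1/3372 = 0.000297.
Corrected numerator: |-0.018197| − 0.000297 = 0.017900.
Under H₀, SE = √(p₀(1−p₀)/n) = √(0.88·0.12/1686) = √0.000062633 = 0.007914.
z = −0.017900/0.007914 = -2.262.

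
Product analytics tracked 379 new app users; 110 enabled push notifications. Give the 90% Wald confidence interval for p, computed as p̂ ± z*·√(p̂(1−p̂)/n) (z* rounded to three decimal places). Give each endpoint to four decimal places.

Sample proportion p̂ = 110/379 = 0.29024.
Standard error of p̂: √(0.206000/379) = √0.000543535 = 0.023314.
The 90% critical value is z* = 1.645.
Margin of error: 1.645 × 0.023314 = 0.03835.
Interval: 0.29024 ± 0.03835 → (0.2519, 0.3286).

(0.2519, 0.3286)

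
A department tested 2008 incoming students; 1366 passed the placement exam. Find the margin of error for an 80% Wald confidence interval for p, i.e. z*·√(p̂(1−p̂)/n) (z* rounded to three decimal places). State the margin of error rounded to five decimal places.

ME = 0.01334

The sample proportion is 1366/2008 = 0.68028.
Standard error of p̂: √(0.217500/2008) = √0.000108316 = 0.010408.
The 80% critical value is z* = 1.282.
So ME = 0.01334.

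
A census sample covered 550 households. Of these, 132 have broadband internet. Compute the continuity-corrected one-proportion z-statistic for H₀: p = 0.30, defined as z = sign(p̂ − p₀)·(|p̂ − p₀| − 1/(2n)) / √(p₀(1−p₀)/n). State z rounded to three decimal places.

Sample proportion p̂ = 132/550 = 0.24000. p̂ − p₀ = -0.060000.
Continuity correction 1/(2n) = 1/1100 = 0.000909.
Corrected numerator: |-0.060000| − 0.000909 = 0.059091.
Under H₀, SE = √(p₀(1−p₀)/n) = √(0.30·0.70/550) = √0.000381818 = 0.019540.
z = (−)0.059091/0.019540 = -3.024.

z = -3.024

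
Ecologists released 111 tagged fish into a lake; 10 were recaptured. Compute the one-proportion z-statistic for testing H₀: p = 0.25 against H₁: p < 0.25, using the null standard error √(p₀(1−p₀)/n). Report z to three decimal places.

With x = 10 successes in n = 111, p̂ = 0.09009.
Null standard error: √(0.25·0.75/111) = √0.001689189 = 0.041100.
z = (p̂ − p₀)/SE = (0.09009 − 0.25)/0.041100 = -3.891.

z = -3.891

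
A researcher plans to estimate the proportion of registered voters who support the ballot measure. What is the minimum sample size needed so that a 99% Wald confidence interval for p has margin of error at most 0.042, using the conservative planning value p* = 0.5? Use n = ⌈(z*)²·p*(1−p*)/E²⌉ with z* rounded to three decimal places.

n = 941

For 99% confidence, z* = 2.576.
p*(1−p*) = 0.2500.
(z*)²·p*(1−p*)/E² = 6.635776·0.2500/0.001764 = 940.444.
⌈940.444⌉ = 941.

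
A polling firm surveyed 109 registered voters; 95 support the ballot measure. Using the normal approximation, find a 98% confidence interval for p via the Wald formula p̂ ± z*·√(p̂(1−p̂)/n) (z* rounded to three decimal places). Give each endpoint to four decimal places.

With x = 95 successes in n = 109, p̂ = 0.87156.
Standard error of p̂: √(0.111943/109) = √0.001027004 = 0.032047.
The 98% critical value is z* = 2.326.
Margin = 2.326·0.032047 = 0.07454.
So the interval runs from 0.7970 to 0.9461.

(0.7970, 0.9461)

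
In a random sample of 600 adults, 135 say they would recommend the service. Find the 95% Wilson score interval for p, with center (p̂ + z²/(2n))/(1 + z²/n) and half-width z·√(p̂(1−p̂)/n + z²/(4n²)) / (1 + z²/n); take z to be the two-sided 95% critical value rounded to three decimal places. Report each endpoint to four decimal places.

Here p̂ = 135/600 = 0.22500 and z = 1.960 (z² = 3.841600).
1 + z²/n = 1.006403.
Center = (0.22500 + 0.003201)/1.006403 = 0.22675.
Radicand: p̂(1−p̂)/n + z²/(4n²) = 0.000290625 + 0.000002668 = 0.000293293.
Half-width = 1.960·√0.000293293/1.006403 = 0.03335.
Interval: 0.22675 ± 0.03335 → (0.1934, 0.2601).

(0.1934, 0.2601)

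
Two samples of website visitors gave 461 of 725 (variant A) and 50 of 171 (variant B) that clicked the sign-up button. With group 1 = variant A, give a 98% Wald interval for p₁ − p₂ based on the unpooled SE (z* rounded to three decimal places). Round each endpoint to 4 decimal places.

(0.2525, 0.4344)

p̂₁ = 0.63586, p̂₂ = 0.29240, so the observed difference is 0.34346.
SE = √(0.000319368 + 0.001209949) = √0.001529317 = 0.039106.
The 98% critical value is z* = 2.326. Margin of error = 0.09096.
Interval: 0.34346 ± 0.09096 → (0.2525, 0.4344).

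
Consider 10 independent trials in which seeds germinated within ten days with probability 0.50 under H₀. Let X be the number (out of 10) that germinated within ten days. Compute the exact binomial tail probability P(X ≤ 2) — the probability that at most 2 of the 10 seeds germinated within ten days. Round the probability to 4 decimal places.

X is binomial with n = 10 and p = 0.50.
P(X ≤ 2) = C(10,0)·0.50^0·0.50^10 + C(10,1)·0.50^1·0.50^9 + C(10,2)·0.50^2·0.50^8.
= 0.000977 + 0.009766 + 0.043945 = 0.0547.

P = 0.0547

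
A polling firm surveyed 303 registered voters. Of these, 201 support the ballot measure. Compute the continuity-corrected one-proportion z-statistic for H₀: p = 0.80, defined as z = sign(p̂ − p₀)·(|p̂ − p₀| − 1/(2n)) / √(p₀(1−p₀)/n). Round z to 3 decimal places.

With x = 201 successes in n = 303, p̂ = 0.66337. p̂ − p₀ = -0.136634.
1/(2n) = 0.001650.
Corrected numerator: |-0.136634| − 0.001650 = 0.134984.
Null standard error: √(0.80·0.20/303) = √0.000528053 = 0.022979.
z = (−)0.134984/0.022979 = -5.874.

z = -5.874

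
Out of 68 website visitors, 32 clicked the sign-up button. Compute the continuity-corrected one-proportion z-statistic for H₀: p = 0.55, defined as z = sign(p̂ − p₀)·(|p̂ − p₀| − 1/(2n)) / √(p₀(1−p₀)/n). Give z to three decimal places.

z = -1.194

Sample proportion p̂ = 32/68 = 0.47059. p̂ − p₀ = -0.079412.
Continuity correction 1/(2n) = 1/136 = 0.007353.
Corrected numerator: |-0.079412| − 0.007353 = 0.072059.
SE₀ = √(0.55·0.45/68) = 0.060330.
z = −0.072059/0.060330 = -1.194.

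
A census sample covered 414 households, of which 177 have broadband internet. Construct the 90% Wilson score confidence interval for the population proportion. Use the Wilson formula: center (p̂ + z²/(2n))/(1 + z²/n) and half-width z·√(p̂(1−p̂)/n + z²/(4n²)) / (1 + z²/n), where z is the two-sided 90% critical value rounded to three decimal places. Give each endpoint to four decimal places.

Here p̂ = 177/414 = 0.42754 and z = 1.645 (z² = 2.706025).
1 + z²/n = 1.006536.
Adjusted center: (0.42754 + z²/(2n))/1.006536 = 0.42801.
Radicand: p̂(1−p̂)/n + z²/(4n²) = 0.000591181 + 0.000003947 = 0.000595128.
Half-width = 1.645·√0.000595128/1.006536 = 0.03987.
So the interval runs from 0.3881 to 0.4679.

(0.3881, 0.4679)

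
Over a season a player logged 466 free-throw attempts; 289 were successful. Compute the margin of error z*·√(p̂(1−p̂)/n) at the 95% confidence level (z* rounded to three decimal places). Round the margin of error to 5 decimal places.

With x = 289 successes in n = 466, p̂ = 0.62017.
SE = √(p̂(1−p̂)/n) = √(0.235559/466) = 0.022483.
The 95% critical value is z* = 1.960.
So ME = 0.04407.

ME = 0.04407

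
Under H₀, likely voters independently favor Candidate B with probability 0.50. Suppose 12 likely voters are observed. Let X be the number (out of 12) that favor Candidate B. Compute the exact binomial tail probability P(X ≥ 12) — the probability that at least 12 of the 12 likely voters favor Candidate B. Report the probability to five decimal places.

X ~ Binomial(n=12, p=0.50).
P(X ≥ 12) = C(12,12)·0.50^12·0.50^0.
= 0.000244 = 0.00024.

P = 0.00024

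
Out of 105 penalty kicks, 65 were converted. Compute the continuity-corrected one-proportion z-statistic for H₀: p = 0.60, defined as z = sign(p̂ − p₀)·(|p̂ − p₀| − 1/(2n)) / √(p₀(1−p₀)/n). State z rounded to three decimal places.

z = 0.299

The sample proportion is 65/105 = 0.61905. p̂ − p₀ = 0.019048.
Continuity correction 1/(2n) = 1/210 = 0.004762.
Corrected numerator: |0.019048| − 0.004762 = 0.014286.
SE₀ = √(0.60·0.40/105) = 0.047809.
z = +0.014286/0.047809 = 0.299.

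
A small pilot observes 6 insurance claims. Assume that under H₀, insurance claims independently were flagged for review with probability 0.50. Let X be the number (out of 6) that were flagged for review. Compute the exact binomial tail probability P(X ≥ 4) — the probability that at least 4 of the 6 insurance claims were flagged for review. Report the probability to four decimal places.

X ~ Binomial(n=6, p=0.50).
P(X ≥ 4) = C(6,4)·0.50^4·0.50^2 + C(6,5)·0.50^5·0.50^1 + C(6,6)·0.50^6·0.50^0.
= 0.234375 + 0.093750 + 0.015625 = 0.3438.

P = 0.3438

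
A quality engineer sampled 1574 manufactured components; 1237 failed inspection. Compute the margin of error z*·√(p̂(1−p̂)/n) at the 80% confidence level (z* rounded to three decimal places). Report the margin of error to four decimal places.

The sample proportion is 1237/1574 = 0.78590.
Standard error of p̂: √(0.168264/1574) = √0.000106902 = 0.010339.
z* = 1.282 at the 80% level.
Margin of error = z*·SE = 1.282 × 0.010339 = 0.0133.

ME = 0.0133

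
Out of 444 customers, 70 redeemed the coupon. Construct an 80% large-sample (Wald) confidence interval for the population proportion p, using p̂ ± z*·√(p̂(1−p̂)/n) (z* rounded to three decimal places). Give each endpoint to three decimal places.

With x = 70 successes in n = 444, p̂ = 0.15766.
SE = √(p̂(1−p̂)/n) = √(0.132802/444) = 0.017295.
The 80% critical value is z* = 1.282.
Margin of error: 1.282 × 0.017295 = 0.02217.
Interval: 0.15766 ± 0.02217 → (0.135, 0.180).

(0.135, 0.180)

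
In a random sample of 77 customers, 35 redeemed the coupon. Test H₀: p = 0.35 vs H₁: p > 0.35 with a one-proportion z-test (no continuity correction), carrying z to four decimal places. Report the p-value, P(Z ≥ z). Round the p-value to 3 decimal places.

p̂ = 35/77 = 0.45455.
Under H₀, SE = √(p₀(1−p₀)/n) = √(0.35·0.65/77) = √0.002954545 = 0.054356.
Test statistic (full precision, shown to 4 dp): z = (35/77 − 0.35)/SE₀ ≈ 1.9234.
p-value = P(Z ≥ z) with z = 1.9234 → 0.027.

p-value = 0.027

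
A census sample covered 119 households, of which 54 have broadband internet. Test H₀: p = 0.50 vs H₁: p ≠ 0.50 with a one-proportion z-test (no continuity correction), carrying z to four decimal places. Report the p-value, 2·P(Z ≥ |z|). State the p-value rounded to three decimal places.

p-value = 0.313

p̂ = 54/119 = 0.45378.
Null standard error: √(0.50·0.50/119) = √0.002100840 = 0.045835.
Test statistic (full precision, shown to 4 dp): z = (54/119 − 0.50)/SE₀ ≈ -1.0084.
From the standard normal, 2·P(Z ≥ |z|) = 0.313.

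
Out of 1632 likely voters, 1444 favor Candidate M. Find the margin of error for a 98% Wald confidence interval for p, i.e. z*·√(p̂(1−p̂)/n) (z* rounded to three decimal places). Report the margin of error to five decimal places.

Sample proportion p̂ = 1444/1632 = 0.88480.
SE(p̂) = √(0.88480·0.11520/1632) = 0.007903.
The 98% critical value is z* = 2.326.
ME = 2.326·0.007903 = 0.01838.

ME = 0.01838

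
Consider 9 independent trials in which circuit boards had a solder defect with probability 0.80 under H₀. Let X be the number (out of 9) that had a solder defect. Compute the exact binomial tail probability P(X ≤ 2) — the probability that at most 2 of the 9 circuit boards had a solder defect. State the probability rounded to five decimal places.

X ~ Binomial(n=9, p=0.80).
P(X ≤ 2) = C(9,0)·0.80^0·0.20^9 + C(9,1)·0.80^1·0.20^8 + C(9,2)·0.80^2·0.20^7.
= 0.000001 + 0.000018 + 0.000295 = 0.00031.

P = 0.00031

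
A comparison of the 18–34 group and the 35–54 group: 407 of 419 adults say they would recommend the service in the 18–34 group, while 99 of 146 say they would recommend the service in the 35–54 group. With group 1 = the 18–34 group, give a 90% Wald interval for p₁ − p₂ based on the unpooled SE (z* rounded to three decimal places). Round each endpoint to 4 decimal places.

p̂₁ = 0.97136, p̂₂ = 0.67808, so the observed difference is 0.29328.
Unpooled SE = √(p̂₁(1−p̂₁)/n₁ + p̂₂(1−p̂₂)/n₂) = √(0.000066395 + 0.001495115) = 0.039516.
The 90% critical value is z* = 1.645. Margin of error = 0.06500.
Interval: 0.29328 ± 0.06500 → (0.2283, 0.3583).

(0.2283, 0.3583)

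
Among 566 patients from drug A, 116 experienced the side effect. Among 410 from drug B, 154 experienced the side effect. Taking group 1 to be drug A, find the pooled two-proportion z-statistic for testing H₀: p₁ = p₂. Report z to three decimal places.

z = -5.883

p̂₁ = 116/566 = 0.20495, p̂₂ = 154/410 = 0.37561.
Pooled p̂ = (116+154)/(566+410) = 270/976 = 0.27664.
SE = √[p̂(1−p̂)(1/n₁+1/n₂)] = √[0.27664·0.72336·(1/566+1/410)] ≈ 0.029011.
z = (p̂₁ − p̂₂)/SE = (0.20495 − 0.37561)/0.029011 = -0.17066/0.029011 = -5.883.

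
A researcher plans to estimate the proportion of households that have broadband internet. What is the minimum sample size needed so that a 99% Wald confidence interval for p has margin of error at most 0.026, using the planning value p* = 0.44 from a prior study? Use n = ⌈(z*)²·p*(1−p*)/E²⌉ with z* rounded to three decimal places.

For 99% confidence, z* = 2.576.
p*(1−p*) = 0.2464.
(z*)²·p*(1−p*)/E² = 6.635776·0.2464/0.000676 = 2418.721.
⌈2418.721⌉ = 2419.

n = 2419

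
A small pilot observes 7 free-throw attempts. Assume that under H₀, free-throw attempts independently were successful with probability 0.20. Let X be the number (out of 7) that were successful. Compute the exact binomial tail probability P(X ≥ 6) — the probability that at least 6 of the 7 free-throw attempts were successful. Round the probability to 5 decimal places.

X is binomial with n = 7 and p = 0.20.
P(X ≥ 6) = C(7,6)·0.20^6·0.80^1 + C(7,7)·0.20^7·0.80^0.
= 0.000358 + 0.000013 = 0.00037.

P = 0.00037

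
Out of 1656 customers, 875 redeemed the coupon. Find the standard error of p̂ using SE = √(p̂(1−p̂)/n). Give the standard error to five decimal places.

The sample proportion is 875/1656 = 0.52838.
p̂(1−p̂) = 0.249195.
SE = √(0.249195/1656) = 0.01227.

SE = 0.01227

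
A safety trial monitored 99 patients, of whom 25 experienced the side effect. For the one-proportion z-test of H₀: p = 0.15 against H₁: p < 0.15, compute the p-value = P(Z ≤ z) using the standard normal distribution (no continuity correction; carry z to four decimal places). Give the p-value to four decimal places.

p-value = 0.9979

With x = 25 successes in n = 99, p̂ = 0.25253.
Under H₀, SE = √(p₀(1−p₀)/n) = √(0.15·0.85/99) = √0.001287879 = 0.035887.
z = (p̂ − p₀)/SE = (25/99 − 0.15)/0.035887 ≈ 2.8569.
p-value = P(Z ≤ z) with z = 2.8569 → 0.9979.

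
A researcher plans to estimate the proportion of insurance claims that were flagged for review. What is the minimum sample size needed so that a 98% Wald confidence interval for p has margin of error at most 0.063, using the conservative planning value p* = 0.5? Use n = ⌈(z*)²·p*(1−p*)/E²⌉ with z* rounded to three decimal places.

n = 341

The 98% critical value is z* = 2.326.
p*(1−p*) = 0.50·0.50 = 0.2500.
(z*)²·p*(1−p*)/E² = 5.410276·0.2500/0.003969 = 340.783.
Rounding up, n = 341.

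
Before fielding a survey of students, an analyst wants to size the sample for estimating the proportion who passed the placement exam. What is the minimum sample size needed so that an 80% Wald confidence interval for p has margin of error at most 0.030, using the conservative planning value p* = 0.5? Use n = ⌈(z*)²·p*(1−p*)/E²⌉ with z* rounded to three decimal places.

n = 457

z* = 1.282 at the 80% level.
p*(1−p*) = 0.50·0.50 = 0.2500.
Required n before rounding: 1.643524 × 0.2500 / 0.030² = 456.534.
Rounding up, n = 457.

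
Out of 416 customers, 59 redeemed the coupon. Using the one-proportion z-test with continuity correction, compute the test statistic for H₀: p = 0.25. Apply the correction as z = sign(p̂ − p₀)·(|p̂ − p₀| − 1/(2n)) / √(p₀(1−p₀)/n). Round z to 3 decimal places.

p̂ = 59/416 = 0.14183. p̂ − p₀ = -0.108173.
Continuity correction 1/(2n) = 1/832 = 0.001202.
Corrected numerator: |-0.108173| − 0.001202 = 0.106971.
Under H₀, SE = √(p₀(1−p₀)/n) = √(0.25·0.75/416) = √0.000450721 = 0.021230.
z = (−)0.106971/0.021230 = -5.039.

z = -5.039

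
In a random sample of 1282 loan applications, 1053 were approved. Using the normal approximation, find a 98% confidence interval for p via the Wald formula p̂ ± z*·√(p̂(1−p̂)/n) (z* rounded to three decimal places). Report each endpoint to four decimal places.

(0.7965, 0.8463)

Sample proportion p̂ = 1053/1282 = 0.82137.
SE = √(p̂(1−p̂)/n) = √(0.146719/1282) = 0.010698.
z* = 2.326 at the 98% level.
Margin of error: 2.326 × 0.010698 = 0.02488.
So the interval runs from 0.7965 to 0.8463.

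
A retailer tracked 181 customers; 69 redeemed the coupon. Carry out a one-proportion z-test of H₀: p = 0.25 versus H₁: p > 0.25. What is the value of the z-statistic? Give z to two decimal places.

The sample proportion is 69/181 = 0.38122.
SE₀ = √(0.25·0.75/181) = 0.032186.
z = (p̂ − p₀)/SE = (0.38122 − 0.25)/0.032186 = 4.08.

z = 4.08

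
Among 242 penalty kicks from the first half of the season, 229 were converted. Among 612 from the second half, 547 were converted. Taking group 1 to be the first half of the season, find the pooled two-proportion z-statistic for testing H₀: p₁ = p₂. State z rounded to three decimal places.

z = 2.399

p̂₁ = 229/242 = 0.94628, p̂₂ = 547/612 = 0.89379.
Pooled p̂ = (229+547)/(242+612) = 776/854 = 0.90867.
Pooled SE = √[0.0829928·0.00576622] ≈ 0.021876.
z = 0.05249/0.021876 = 2.399.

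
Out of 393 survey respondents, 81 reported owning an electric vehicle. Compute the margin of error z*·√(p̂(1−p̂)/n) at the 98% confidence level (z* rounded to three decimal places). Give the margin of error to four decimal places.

With x = 81 successes in n = 393, p̂ = 0.20611.
SE = √(p̂(1−p̂)/n) = √(0.163627/393) = 0.020405.
z* = 2.326 at the 98% level.
So ME = 0.0475.

ME = 0.0475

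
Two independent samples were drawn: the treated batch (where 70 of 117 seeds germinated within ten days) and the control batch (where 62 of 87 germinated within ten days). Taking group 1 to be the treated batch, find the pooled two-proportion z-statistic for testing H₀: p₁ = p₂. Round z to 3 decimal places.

z = -1.690

Sample proportions: p̂₁ = 70/117 = 0.59829 and p̂₂ = 62/87 = 0.71264.
Pooled p̂ = (70+62)/(117+87) = 132/204 = 0.64706.
Pooled SE = √[0.2283737·0.02004126] ≈ 0.067653.
z = -0.11435/0.067653 = -1.690.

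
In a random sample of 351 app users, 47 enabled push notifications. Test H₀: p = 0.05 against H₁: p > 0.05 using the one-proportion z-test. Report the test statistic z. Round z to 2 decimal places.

Sample proportion p̂ = 47/351 = 0.13390.
Null standard error: √(0.05·0.95/351) = √0.000135328 = 0.011633.
Test statistic: z = 0.08390/0.011633 = 7.21.

z = 7.21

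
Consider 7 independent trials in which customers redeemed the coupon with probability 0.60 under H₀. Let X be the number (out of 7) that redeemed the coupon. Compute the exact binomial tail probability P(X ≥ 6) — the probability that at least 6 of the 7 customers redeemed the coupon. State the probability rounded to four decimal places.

P = 0.1586

X is binomial with n = 7 and p = 0.60.
P(X ≥ 6) = C(7,6)·0.60^6·0.40^1 + C(7,7)·0.60^7·0.40^0.
= 0.130637 + 0.027994 = 0.1586.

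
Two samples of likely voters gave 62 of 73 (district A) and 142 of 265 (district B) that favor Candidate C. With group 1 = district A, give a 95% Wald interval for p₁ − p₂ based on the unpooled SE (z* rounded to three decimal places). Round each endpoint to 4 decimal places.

(0.2118, 0.4152)

p̂₁ = 62/73 = 0.84932, p̂₂ = 142/265 = 0.53585; p̂₁ − p̂₂ = 0.31347.
SE = √(0.001753137 + 0.000938547) = √0.002691684 = 0.051881.
z* = 1.960 at the 95% level. Margin of error = 0.10169.
CI: 0.31347 ± 0.10169 = (0.2118, 0.4152).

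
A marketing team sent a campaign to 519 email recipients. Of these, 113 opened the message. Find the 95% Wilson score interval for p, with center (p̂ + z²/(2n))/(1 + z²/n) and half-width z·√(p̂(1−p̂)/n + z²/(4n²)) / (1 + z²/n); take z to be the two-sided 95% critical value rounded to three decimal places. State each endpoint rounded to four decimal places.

(0.1844, 0.2552)

Here p̂ = 113/519 = 0.21773 and z = 1.960 (z² = 3.841600).
1 + z²/n = 1.007402.
Adjusted center: (0.21773 + z²/(2n))/1.007402 = 0.21980.
Radicand: p̂(1−p̂)/n + z²/(4n²) = 0.000328173 + 0.000003565 = 0.000331738.
Half-width = z·√(radicand)/denom = 1.960·0.018214/1.007402 = 0.03544.
CI: 0.21980 ± 0.03544 = (0.1844, 0.2552).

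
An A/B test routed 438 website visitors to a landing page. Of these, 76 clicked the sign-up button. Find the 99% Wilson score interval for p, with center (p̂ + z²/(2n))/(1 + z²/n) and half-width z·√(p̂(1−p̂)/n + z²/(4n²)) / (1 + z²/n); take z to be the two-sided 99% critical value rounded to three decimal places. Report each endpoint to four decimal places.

(0.1319, 0.2249)

p̂ = 76/438 = 0.17352; z = 2.576, so z² = 6.635776.
1 + z²/n = 1.015150.
Center = (0.17352 + 0.007575)/1.015150 = 0.17839.
Radicand: p̂(1−p̂)/n + z²/(4n²) = 0.000327416 + 0.000008647 = 0.000336063.
Half-width = z·√(radicand)/denom = 2.576·0.018332/1.015150 = 0.04652.
So the interval runs from 0.1319 to 0.2249.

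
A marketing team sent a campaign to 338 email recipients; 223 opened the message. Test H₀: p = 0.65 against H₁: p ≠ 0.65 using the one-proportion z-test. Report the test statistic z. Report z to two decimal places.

z = 0.38

Sample proportion p̂ = 223/338 = 0.65976.
Null standard error: √(0.65·0.35/338) = √0.000673077 = 0.025944.
Test statistic: z = 0.00976/0.025944 = 0.38.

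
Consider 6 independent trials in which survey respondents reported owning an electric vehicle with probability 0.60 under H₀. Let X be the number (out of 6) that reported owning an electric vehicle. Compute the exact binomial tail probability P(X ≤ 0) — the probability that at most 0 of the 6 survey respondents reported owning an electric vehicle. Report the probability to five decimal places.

P = 0.00410

X is binomial with n = 6 and p = 0.60.
P(X ≤ 0) = C(6,0)·0.60^0·0.40^6.
= 0.004096 = 0.00410.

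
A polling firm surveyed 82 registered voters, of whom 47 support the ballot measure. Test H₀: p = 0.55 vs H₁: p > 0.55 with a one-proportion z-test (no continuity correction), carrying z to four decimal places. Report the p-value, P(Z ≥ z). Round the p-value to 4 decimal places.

The sample proportion is 47/82 = 0.57317.
Null standard error: √(0.55·0.45/82) = √0.003018293 = 0.054939.
z = (p̂ − p₀)/SE = (47/82 − 0.55)/0.054939 ≈ 0.4218.
p-value = P(Z ≥ z) with z = 0.4218 → 0.3366.

p-value = 0.3366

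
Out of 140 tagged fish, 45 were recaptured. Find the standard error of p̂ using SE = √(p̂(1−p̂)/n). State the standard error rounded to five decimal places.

p̂ = 45/140 = 0.32143.
p̂(1−p̂) = 0.218113.
SE = √(0.218113/140) = √0.001557950 = 0.03947.

SE = 0.03947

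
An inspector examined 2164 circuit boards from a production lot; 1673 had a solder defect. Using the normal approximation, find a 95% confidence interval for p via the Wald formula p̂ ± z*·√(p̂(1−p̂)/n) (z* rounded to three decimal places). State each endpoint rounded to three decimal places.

With x = 1673 successes in n = 2164, p̂ = 0.77311.
SE = √(p̂(1−p̂)/n) = √(0.175413/2164) = 0.009003.
The 95% critical value is z* = 1.960.
Margin = 1.960·0.009003 = 0.01765.
Interval: 0.77311 ± 0.01765 → (0.755, 0.791).

(0.755, 0.791)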